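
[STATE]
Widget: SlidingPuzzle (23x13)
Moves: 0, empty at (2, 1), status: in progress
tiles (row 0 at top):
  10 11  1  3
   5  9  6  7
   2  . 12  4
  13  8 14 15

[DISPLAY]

┌────┬────┬────┬────┐  
│ 10 │ 11 │  1 │  3 │  
├────┼────┼────┼────┤  
│  5 │  9 │  6 │  7 │  
├────┼────┼────┼────┤  
│  2 │    │ 12 │  4 │  
├────┼────┼────┼────┤  
│ 13 │  8 │ 14 │ 15 │  
└────┴────┴────┴────┘  
Moves: 0               
                       
                       
                       


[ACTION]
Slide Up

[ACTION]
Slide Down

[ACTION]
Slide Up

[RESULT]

┌────┬────┬────┬────┐  
│ 10 │ 11 │  1 │  3 │  
├────┼────┼────┼────┤  
│  5 │  9 │  6 │  7 │  
├────┼────┼────┼────┤  
│  2 │  8 │ 12 │  4 │  
├────┼────┼────┼────┤  
│ 13 │    │ 14 │ 15 │  
└────┴────┴────┴────┘  
Moves: 3               
                       
                       
                       


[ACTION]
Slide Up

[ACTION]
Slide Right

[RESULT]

┌────┬────┬────┬────┐  
│ 10 │ 11 │  1 │  3 │  
├────┼────┼────┼────┤  
│  5 │  9 │  6 │  7 │  
├────┼────┼────┼────┤  
│  2 │  8 │ 12 │  4 │  
├────┼────┼────┼────┤  
│    │ 13 │ 14 │ 15 │  
└────┴────┴────┴────┘  
Moves: 4               
                       
                       
                       


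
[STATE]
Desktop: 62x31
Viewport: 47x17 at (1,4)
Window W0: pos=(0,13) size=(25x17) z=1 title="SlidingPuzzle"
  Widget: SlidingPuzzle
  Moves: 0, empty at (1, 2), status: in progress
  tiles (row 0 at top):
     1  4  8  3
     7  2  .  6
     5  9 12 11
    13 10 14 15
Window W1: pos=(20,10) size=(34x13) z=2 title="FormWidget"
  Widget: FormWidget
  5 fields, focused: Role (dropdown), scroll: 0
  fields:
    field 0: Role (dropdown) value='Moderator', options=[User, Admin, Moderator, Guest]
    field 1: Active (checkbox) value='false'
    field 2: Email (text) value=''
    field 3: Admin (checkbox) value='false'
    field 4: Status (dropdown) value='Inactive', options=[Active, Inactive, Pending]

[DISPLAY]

                                               
                                               
                                               
                                               
                                               
                                               
                   ┏━━━━━━━━━━━━━━━━━━━━━━━━━━━
                   ┃ FormWidget                
                   ┠───────────────────────────
━━━━━━━━━━━━━━━━━━━┃> Role:       [Moderator   
 SlidingPuzzle     ┃  Active:     [ ]          
───────────────────┃  Email:      [            
┌────┬────┬────┬───┃  Admin:      [ ]          
│  1 │  4 │  8 │  3┃  Status:     [Inactive    
├────┼────┼────┼───┃                           
│  7 │  2 │    │  6┃                           
├────┼────┼────┼───┃                           


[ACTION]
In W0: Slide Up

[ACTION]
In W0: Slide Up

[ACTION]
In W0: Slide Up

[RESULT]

                                               
                                               
                                               
                                               
                                               
                                               
                   ┏━━━━━━━━━━━━━━━━━━━━━━━━━━━
                   ┃ FormWidget                
                   ┠───────────────────────────
━━━━━━━━━━━━━━━━━━━┃> Role:       [Moderator   
 SlidingPuzzle     ┃  Active:     [ ]          
───────────────────┃  Email:      [            
┌────┬────┬────┬───┃  Admin:      [ ]          
│  1 │  4 │  8 │  3┃  Status:     [Inactive    
├────┼────┼────┼───┃                           
│  7 │  2 │ 12 │  6┃                           
├────┼────┼────┼───┃                           


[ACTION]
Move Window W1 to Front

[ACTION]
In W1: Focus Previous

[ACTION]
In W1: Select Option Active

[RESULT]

                                               
                                               
                                               
                                               
                                               
                                               
                   ┏━━━━━━━━━━━━━━━━━━━━━━━━━━━
                   ┃ FormWidget                
                   ┠───────────────────────────
━━━━━━━━━━━━━━━━━━━┃  Role:       [Moderator   
 SlidingPuzzle     ┃  Active:     [ ]          
───────────────────┃  Email:      [            
┌────┬────┬────┬───┃  Admin:      [ ]          
│  1 │  4 │  8 │  3┃> Status:     [Active      
├────┼────┼────┼───┃                           
│  7 │  2 │ 12 │  6┃                           
├────┼────┼────┼───┃                           


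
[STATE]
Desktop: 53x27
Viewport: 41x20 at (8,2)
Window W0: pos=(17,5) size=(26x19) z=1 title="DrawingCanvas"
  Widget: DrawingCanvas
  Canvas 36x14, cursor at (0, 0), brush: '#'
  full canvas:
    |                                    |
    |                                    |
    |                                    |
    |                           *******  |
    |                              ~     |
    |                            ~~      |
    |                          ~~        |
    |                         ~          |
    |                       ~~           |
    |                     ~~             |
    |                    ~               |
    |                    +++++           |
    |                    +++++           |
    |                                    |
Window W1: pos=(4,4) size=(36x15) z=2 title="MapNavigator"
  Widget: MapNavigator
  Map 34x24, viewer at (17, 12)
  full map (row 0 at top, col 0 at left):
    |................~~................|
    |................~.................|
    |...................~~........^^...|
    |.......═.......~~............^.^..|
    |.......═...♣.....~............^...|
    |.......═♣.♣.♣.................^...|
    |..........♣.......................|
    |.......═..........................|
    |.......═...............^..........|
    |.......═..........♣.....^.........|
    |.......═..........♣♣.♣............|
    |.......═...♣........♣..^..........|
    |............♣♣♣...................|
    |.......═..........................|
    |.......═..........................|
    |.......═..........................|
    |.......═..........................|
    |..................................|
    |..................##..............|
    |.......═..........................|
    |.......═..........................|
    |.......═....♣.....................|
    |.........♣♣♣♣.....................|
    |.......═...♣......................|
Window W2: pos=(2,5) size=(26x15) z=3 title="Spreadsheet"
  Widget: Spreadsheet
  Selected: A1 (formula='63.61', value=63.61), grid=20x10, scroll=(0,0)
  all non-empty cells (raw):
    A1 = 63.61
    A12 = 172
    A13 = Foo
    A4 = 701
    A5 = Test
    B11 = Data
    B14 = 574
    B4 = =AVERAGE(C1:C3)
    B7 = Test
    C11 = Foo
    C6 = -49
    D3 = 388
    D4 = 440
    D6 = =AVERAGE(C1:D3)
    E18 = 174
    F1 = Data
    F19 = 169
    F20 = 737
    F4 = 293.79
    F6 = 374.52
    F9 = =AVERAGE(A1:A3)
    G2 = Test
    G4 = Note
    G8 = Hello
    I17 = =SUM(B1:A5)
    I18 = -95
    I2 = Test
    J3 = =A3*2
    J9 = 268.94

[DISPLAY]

                                         
                                         
━━━━━━━━━━━━━━━━━━━━━━━━━━━━━━━┓         
━━━━━━━━━━━━━━━━━━━┓           ┃━━┓      
adsheet            ┃───────────┨  ┃      
───────────────────┨...........┃──┨      
3.61               ┃^..........┃  ┃      
  A       B       C┃.^.........┃  ┃      
-------------------┃...........┃  ┃      
[63.61]       0    ┃^..........┃  ┃      
      0       0    ┃...........┃  ┃      
      0       0    ┃...........┃  ┃      
    701       0    ┃...........┃  ┃      
est           0    ┃...........┃  ┃      
      0       0    ┃...........┃ ~┃      
      0Test        ┃...........┃~ ┃      
      0       0    ┃━━━━━━━━━━━┛  ┃      
━━━━━━━━━━━━━━━━━━━┛          ++++┃      
         ┃                    ++++┃      
         ┃                        ┃      


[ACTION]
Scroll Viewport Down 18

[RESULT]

───────────────────┨...........┃──┨      
3.61               ┃^..........┃  ┃      
  A       B       C┃.^.........┃  ┃      
-------------------┃...........┃  ┃      
[63.61]       0    ┃^..........┃  ┃      
      0       0    ┃...........┃  ┃      
      0       0    ┃...........┃  ┃      
    701       0    ┃...........┃  ┃      
est           0    ┃...........┃  ┃      
      0       0    ┃...........┃ ~┃      
      0Test        ┃...........┃~ ┃      
      0       0    ┃━━━━━━━━━━━┛  ┃      
━━━━━━━━━━━━━━━━━━━┛          ++++┃      
         ┃                    ++++┃      
         ┃                        ┃      
         ┃                        ┃      
         ┗━━━━━━━━━━━━━━━━━━━━━━━━┛      
                                         
                                         
                                         


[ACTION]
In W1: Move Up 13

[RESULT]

───────────────────┨           ┃──┨      
3.61               ┃           ┃  ┃      
  A       B       C┃           ┃  ┃      
-------------------┃           ┃  ┃      
[63.61]       0    ┃           ┃  ┃      
      0       0    ┃...........┃  ┃      
      0       0    ┃...........┃  ┃      
    701       0    ┃......^^...┃  ┃      
est           0    ┃......^.^..┃  ┃      
      0       0    ┃.......^...┃ ~┃      
      0Test        ┃.......^...┃~ ┃      
      0       0    ┃━━━━━━━━━━━┛  ┃      
━━━━━━━━━━━━━━━━━━━┛          ++++┃      
         ┃                    ++++┃      
         ┃                        ┃      
         ┃                        ┃      
         ┗━━━━━━━━━━━━━━━━━━━━━━━━┛      
                                         
                                         
                                         


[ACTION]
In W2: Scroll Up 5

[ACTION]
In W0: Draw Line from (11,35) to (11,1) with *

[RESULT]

───────────────────┨           ┃──┨      
3.61               ┃           ┃  ┃      
  A       B       C┃           ┃  ┃      
-------------------┃           ┃  ┃      
[63.61]       0    ┃           ┃  ┃      
      0       0    ┃...........┃  ┃      
      0       0    ┃...........┃  ┃      
    701       0    ┃......^^...┃  ┃      
est           0    ┃......^.^..┃  ┃      
      0       0    ┃.......^...┃ ~┃      
      0Test        ┃.......^...┃~ ┃      
      0       0    ┃━━━━━━━━━━━┛  ┃      
━━━━━━━━━━━━━━━━━━━┛**************┃      
         ┃                    ++++┃      
         ┃                        ┃      
         ┃                        ┃      
         ┗━━━━━━━━━━━━━━━━━━━━━━━━┛      
                                         
                                         
                                         


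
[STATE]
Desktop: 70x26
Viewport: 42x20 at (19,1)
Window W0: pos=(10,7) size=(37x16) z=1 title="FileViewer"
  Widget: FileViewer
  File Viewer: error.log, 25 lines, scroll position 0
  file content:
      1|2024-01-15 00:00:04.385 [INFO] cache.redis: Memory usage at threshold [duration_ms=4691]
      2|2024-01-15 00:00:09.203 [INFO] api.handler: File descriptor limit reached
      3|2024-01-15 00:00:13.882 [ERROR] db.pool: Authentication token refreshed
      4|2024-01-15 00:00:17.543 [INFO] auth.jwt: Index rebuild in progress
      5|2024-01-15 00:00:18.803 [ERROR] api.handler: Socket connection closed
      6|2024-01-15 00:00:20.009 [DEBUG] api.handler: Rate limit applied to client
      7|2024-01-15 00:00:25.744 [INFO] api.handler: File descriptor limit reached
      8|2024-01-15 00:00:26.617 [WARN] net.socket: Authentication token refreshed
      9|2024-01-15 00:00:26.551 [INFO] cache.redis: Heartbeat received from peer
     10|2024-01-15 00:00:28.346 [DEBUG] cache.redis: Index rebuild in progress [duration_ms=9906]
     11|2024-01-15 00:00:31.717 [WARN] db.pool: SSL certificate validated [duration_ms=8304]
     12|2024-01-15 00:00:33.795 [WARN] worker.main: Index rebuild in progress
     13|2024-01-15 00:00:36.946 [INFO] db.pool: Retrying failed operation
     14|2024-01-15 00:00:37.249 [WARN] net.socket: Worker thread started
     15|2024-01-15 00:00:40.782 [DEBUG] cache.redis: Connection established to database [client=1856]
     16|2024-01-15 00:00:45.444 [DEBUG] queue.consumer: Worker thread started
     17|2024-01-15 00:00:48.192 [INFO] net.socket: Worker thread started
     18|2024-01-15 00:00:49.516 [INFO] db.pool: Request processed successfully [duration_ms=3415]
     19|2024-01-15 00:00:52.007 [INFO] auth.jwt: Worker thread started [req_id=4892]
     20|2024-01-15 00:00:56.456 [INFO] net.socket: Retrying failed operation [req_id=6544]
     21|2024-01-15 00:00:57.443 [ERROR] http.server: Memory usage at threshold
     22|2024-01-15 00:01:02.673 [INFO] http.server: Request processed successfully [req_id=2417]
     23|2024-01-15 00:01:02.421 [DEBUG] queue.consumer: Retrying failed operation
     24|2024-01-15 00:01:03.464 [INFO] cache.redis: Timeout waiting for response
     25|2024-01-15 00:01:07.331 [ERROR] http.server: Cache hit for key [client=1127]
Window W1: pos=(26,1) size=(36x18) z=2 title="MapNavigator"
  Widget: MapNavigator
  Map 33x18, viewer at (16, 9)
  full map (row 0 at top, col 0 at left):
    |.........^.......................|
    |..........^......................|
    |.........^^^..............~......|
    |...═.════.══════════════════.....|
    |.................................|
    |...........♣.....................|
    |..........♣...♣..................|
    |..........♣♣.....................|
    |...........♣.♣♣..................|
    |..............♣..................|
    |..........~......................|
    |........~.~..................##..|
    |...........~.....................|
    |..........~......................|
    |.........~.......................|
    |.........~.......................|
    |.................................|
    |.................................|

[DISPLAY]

       ┏━━━━━━━━━━━━━━━━━━━━━━━━━━━━━━━━━━
       ┃ MapNavigator                     
       ┠──────────────────────────────────
       ┃ .........^^^..............~......
       ┃ ...═.════.══════════════════.....
       ┃ .................................
━━━━━━━┃ ...........♣.....................
wer    ┃ ..........♣...♣..................
───────┃ ..........♣♣.....................
15 00:0┃ ...........♣.♣♣..................
15 00:0┃ ..............♣.@................
15 00:0┃ ..........~......................
15 00:0┃ ........~.~..................##..
15 00:0┃ ...........~.....................
15 00:0┃ ..........~......................
15 00:0┃ .........~.......................
15 00:0┃ .........~.......................
15 00:0┗━━━━━━━━━━━━━━━━━━━━━━━━━━━━━━━━━━
15 00:00:28.346 [DEBUG] ca░┃              
15 00:00:31.717 [WARN] db.░┃              


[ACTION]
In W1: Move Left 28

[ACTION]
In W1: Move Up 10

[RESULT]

       ┏━━━━━━━━━━━━━━━━━━━━━━━━━━━━━━━━━━
       ┃ MapNavigator                     
       ┠──────────────────────────────────
       ┃                                  
       ┃                                  
       ┃                                  
━━━━━━━┃                                  
wer    ┃                                  
───────┃                                  
15 00:0┃                                  
15 00:0┃                 @........^.......
15 00:0┃                 ..........^......
15 00:0┃                 .........^^^.....
15 00:0┃                 ...═.════.═══════
15 00:0┃                 .................
15 00:0┃                 ...........♣.....
15 00:0┃                 ..........♣...♣..
15 00:0┗━━━━━━━━━━━━━━━━━━━━━━━━━━━━━━━━━━
15 00:00:28.346 [DEBUG] ca░┃              
15 00:00:31.717 [WARN] db.░┃              


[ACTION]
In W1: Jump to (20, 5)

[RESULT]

       ┏━━━━━━━━━━━━━━━━━━━━━━━━━━━━━━━━━━
       ┃ MapNavigator                     
       ┠──────────────────────────────────
       ┃                                  
       ┃                                  
       ┃......^.......................    
━━━━━━━┃.......^......................    
wer    ┃......^^^..............~......    
───────┃═.════.══════════════════.....    
15 00:0┃..............................    
15 00:0┃........♣........@............    
15 00:0┃.......♣...♣..................    
15 00:0┃.......♣♣.....................    
15 00:0┃........♣.♣♣..................    
15 00:0┃...........♣..................    
15 00:0┃.......~......................    
15 00:0┃.....~.~..................##..    
15 00:0┗━━━━━━━━━━━━━━━━━━━━━━━━━━━━━━━━━━
15 00:00:28.346 [DEBUG] ca░┃              
15 00:00:31.717 [WARN] db.░┃              


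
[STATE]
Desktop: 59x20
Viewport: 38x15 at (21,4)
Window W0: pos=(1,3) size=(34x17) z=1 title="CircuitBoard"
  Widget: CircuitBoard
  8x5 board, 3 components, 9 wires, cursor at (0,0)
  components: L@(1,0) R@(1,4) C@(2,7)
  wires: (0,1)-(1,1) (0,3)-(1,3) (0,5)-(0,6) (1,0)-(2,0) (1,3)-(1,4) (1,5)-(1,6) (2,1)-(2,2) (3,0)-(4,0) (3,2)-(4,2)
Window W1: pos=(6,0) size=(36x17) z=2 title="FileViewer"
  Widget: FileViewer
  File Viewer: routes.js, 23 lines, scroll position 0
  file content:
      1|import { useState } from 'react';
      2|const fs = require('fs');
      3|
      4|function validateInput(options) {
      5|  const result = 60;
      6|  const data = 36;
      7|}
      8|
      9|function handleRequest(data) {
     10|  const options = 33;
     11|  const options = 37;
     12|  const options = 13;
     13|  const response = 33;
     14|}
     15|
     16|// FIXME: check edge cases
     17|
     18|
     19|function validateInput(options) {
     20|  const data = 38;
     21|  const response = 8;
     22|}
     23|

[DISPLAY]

uire('fs');        █┃                 
                   ░┃                 
ateInput(options) {░┃                 
 = 60;             ░┃                 
 36;               ░┃                 
                   ░┃                 
                   ░┃                 
eRequest(data) {   ░┃                 
s = 33;            ░┃                 
s = 37;            ░┃                 
s = 13;            ░┃                 
se = 33;           ▼┃                 
━━━━━━━━━━━━━━━━━━━━┛                 
             ┃                        
             ┃                        


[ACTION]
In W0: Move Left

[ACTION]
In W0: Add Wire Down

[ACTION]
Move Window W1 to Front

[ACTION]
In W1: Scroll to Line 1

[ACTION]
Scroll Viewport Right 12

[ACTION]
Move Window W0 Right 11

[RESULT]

uire('fs');        █┃   ┃             
                   ░┃───┨             
ateInput(options) {░┃   ┃             
 = 60;             ░┃   ┃             
 36;               ░┃   ┃             
                   ░┃   ┃             
                   ░┃   ┃             
eRequest(data) {   ░┃   ┃             
s = 33;            ░┃   ┃             
s = 37;            ░┃   ┃             
s = 13;            ░┃   ┃             
se = 33;           ▼┃   ┃             
━━━━━━━━━━━━━━━━━━━━┛   ┃             
                        ┃             
                        ┃             


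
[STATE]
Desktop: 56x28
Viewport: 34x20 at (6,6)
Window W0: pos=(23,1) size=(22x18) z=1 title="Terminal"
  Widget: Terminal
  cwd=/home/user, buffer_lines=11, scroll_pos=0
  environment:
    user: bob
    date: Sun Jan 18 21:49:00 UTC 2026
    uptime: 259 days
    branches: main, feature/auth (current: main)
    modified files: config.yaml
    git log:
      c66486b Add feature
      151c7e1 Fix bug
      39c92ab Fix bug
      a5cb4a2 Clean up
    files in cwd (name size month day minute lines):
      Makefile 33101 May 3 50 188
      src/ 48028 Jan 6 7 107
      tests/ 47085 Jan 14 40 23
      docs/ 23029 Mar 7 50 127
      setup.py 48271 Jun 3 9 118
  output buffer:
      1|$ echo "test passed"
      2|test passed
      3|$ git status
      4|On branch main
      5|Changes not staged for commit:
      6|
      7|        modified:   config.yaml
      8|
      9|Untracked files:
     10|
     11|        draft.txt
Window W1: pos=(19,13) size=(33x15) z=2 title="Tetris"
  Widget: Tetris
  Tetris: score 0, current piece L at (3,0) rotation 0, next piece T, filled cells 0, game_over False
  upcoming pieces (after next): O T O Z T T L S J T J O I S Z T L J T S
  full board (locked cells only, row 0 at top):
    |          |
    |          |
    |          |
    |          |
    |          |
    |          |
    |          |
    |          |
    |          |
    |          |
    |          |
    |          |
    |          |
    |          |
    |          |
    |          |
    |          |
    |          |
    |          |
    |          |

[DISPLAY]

                 ┃$ git status    
                 ┃On branch main  
                 ┃Changes not stag
                 ┃                
                 ┃        modified
                 ┃                
                 ┃Untracked files:
             ┏━━━━━━━━━━━━━━━━━━━━
             ┃ Tetris             
             ┠────────────────────
             ┃          │Next:    
             ┃          │ ▒       
             ┃          │▒▒▒      
             ┃          │         
             ┃          │         
             ┃          │         
             ┃          │Score:   
             ┃          │0        
             ┃          │         
             ┃          │         


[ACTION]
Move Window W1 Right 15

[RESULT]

                 ┃$ git status    
                 ┃On branch main  
                 ┃Changes not stag
                 ┃                
                 ┃        modified
                 ┃                
                 ┃Untracked files:
                 ┏━━━━━━━━━━━━━━━━
                 ┃ Tetris         
                 ┠────────────────
                 ┃          │Next:
                 ┃          │ ▒   
                 ┃          │▒▒▒  
                 ┃          │     
                 ┃          │     
                 ┃          │     
                 ┃          │Score
                 ┃          │0    
                 ┃          │     
                 ┃          │     


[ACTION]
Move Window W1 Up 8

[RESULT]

                 ┃ Tetris         
                 ┠────────────────
                 ┃          │Next:
                 ┃          │ ▒   
                 ┃          │▒▒▒  
                 ┃          │     
                 ┃          │     
                 ┃          │     
                 ┃          │Score
                 ┃          │0    
                 ┃          │     
                 ┃          │     
                 ┃          │     
                 ┗━━━━━━━━━━━━━━━━
                                  
                                  
                                  
                                  
                                  
                                  


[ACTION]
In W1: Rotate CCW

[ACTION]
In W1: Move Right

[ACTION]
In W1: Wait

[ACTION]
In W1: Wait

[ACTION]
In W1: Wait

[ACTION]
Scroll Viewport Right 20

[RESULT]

 ┃ Tetris                        ┃
 ┠───────────────────────────────┨
 ┃          │Next:               ┃
 ┃          │ ▒                  ┃
 ┃          │▒▒▒                 ┃
 ┃          │                    ┃
 ┃          │                    ┃
 ┃          │                    ┃
 ┃          │Score:              ┃
 ┃          │0                   ┃
 ┃          │                    ┃
 ┃          │                    ┃
 ┃          │                    ┃
 ┗━━━━━━━━━━━━━━━━━━━━━━━━━━━━━━━┛
                                  
                                  
                                  
                                  
                                  
                                  


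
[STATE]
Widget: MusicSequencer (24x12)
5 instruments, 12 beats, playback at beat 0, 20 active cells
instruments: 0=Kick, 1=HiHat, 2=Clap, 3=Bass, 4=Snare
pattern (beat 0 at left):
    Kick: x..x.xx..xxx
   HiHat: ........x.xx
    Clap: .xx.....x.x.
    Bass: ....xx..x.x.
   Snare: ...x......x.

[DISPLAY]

      ▼12345678901      
  Kick█··█·██··███      
 HiHat········█·██      
  Clap·██·····█·█·      
  Bass····██··█·█·      
 Snare···█······█·      
                        
                        
                        
                        
                        
                        


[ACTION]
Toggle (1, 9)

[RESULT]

      ▼12345678901      
  Kick█··█·██··███      
 HiHat········████      
  Clap·██·····█·█·      
  Bass····██··█·█·      
 Snare···█······█·      
                        
                        
                        
                        
                        
                        


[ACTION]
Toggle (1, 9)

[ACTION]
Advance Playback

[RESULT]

      0▼2345678901      
  Kick█··█·██··███      
 HiHat········█·██      
  Clap·██·····█·█·      
  Bass····██··█·█·      
 Snare···█······█·      
                        
                        
                        
                        
                        
                        


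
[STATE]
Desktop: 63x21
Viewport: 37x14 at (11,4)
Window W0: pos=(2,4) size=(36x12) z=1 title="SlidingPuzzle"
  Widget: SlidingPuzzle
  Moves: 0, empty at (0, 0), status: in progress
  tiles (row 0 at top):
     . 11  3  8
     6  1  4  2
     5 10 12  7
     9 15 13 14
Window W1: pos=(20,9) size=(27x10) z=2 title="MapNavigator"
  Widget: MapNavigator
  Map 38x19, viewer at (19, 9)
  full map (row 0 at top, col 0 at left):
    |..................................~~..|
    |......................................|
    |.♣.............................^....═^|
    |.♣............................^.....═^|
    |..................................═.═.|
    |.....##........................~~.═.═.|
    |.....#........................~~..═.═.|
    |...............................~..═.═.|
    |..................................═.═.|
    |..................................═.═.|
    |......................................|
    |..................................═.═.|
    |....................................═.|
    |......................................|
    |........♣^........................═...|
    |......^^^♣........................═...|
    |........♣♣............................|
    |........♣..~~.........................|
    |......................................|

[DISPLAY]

━━━━━━━━━━━━━━━━━━━━━━━━━━┓          
Puzzle                    ┃          
──────────────────────────┨          
──┬────┬────┐             ┃          
1 │  3 │  8 │             ┃          
──┼────┼─┏━━━━━━━━━━━━━━━━━━━━━━━━━┓ 
1 │  4 │ ┃ MapNavigator            ┃ 
──┼────┼─┠─────────────────────────┨ 
0 │ 12 │ ┃.......................~~┃ 
──┼────┼─┃........................~┃ 
5 │ 13 │ ┃.........................┃ 
━━━━━━━━━┃............@............┃ 
         ┃.........................┃ 
         ┃.........................┃ 


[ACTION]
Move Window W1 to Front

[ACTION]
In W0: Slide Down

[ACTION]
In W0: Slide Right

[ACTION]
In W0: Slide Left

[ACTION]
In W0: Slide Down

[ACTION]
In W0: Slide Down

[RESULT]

━━━━━━━━━━━━━━━━━━━━━━━━━━┓          
Puzzle                    ┃          
──────────────────────────┨          
──┬────┬────┐             ┃          
  │  3 │  8 │             ┃          
──┼────┼─┏━━━━━━━━━━━━━━━━━━━━━━━━━┓ 
1 │  4 │ ┃ MapNavigator            ┃ 
──┼────┼─┠─────────────────────────┨ 
0 │ 12 │ ┃.......................~~┃ 
──┼────┼─┃........................~┃ 
5 │ 13 │ ┃.........................┃ 
━━━━━━━━━┃............@............┃ 
         ┃.........................┃ 
         ┃.........................┃ 


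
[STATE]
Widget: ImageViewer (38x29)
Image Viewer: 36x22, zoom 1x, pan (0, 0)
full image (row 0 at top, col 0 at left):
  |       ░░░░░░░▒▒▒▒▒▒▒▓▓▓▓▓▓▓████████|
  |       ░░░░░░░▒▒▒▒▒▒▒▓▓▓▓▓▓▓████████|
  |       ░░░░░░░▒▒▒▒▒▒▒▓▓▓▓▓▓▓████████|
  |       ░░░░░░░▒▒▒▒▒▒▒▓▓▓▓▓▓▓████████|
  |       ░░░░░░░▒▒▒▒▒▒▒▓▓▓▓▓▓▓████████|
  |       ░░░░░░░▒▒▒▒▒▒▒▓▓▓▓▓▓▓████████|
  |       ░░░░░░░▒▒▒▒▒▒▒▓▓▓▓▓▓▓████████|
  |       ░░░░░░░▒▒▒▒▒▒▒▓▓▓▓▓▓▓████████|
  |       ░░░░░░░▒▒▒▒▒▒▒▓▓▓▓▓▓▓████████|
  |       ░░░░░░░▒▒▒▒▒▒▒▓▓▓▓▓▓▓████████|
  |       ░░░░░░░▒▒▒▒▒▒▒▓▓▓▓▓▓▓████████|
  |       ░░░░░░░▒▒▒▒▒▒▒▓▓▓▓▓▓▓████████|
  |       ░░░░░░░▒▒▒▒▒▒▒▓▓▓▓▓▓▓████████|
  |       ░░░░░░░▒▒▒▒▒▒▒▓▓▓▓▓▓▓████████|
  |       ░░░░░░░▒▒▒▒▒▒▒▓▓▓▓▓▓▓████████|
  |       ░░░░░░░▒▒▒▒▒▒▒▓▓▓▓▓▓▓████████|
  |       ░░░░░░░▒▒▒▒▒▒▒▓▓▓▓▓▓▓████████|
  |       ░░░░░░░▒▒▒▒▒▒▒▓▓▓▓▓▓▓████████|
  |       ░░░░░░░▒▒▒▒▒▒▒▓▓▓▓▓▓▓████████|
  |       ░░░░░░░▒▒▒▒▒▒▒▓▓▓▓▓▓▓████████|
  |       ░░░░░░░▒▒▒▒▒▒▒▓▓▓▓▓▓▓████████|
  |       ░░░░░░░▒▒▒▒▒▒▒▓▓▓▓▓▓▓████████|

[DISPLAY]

       ░░░░░░░▒▒▒▒▒▒▒▓▓▓▓▓▓▓████████  
       ░░░░░░░▒▒▒▒▒▒▒▓▓▓▓▓▓▓████████  
       ░░░░░░░▒▒▒▒▒▒▒▓▓▓▓▓▓▓████████  
       ░░░░░░░▒▒▒▒▒▒▒▓▓▓▓▓▓▓████████  
       ░░░░░░░▒▒▒▒▒▒▒▓▓▓▓▓▓▓████████  
       ░░░░░░░▒▒▒▒▒▒▒▓▓▓▓▓▓▓████████  
       ░░░░░░░▒▒▒▒▒▒▒▓▓▓▓▓▓▓████████  
       ░░░░░░░▒▒▒▒▒▒▒▓▓▓▓▓▓▓████████  
       ░░░░░░░▒▒▒▒▒▒▒▓▓▓▓▓▓▓████████  
       ░░░░░░░▒▒▒▒▒▒▒▓▓▓▓▓▓▓████████  
       ░░░░░░░▒▒▒▒▒▒▒▓▓▓▓▓▓▓████████  
       ░░░░░░░▒▒▒▒▒▒▒▓▓▓▓▓▓▓████████  
       ░░░░░░░▒▒▒▒▒▒▒▓▓▓▓▓▓▓████████  
       ░░░░░░░▒▒▒▒▒▒▒▓▓▓▓▓▓▓████████  
       ░░░░░░░▒▒▒▒▒▒▒▓▓▓▓▓▓▓████████  
       ░░░░░░░▒▒▒▒▒▒▒▓▓▓▓▓▓▓████████  
       ░░░░░░░▒▒▒▒▒▒▒▓▓▓▓▓▓▓████████  
       ░░░░░░░▒▒▒▒▒▒▒▓▓▓▓▓▓▓████████  
       ░░░░░░░▒▒▒▒▒▒▒▓▓▓▓▓▓▓████████  
       ░░░░░░░▒▒▒▒▒▒▒▓▓▓▓▓▓▓████████  
       ░░░░░░░▒▒▒▒▒▒▒▓▓▓▓▓▓▓████████  
       ░░░░░░░▒▒▒▒▒▒▒▓▓▓▓▓▓▓████████  
                                      
                                      
                                      
                                      
                                      
                                      
                                      


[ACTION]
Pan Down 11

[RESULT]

       ░░░░░░░▒▒▒▒▒▒▒▓▓▓▓▓▓▓████████  
       ░░░░░░░▒▒▒▒▒▒▒▓▓▓▓▓▓▓████████  
       ░░░░░░░▒▒▒▒▒▒▒▓▓▓▓▓▓▓████████  
       ░░░░░░░▒▒▒▒▒▒▒▓▓▓▓▓▓▓████████  
       ░░░░░░░▒▒▒▒▒▒▒▓▓▓▓▓▓▓████████  
       ░░░░░░░▒▒▒▒▒▒▒▓▓▓▓▓▓▓████████  
       ░░░░░░░▒▒▒▒▒▒▒▓▓▓▓▓▓▓████████  
       ░░░░░░░▒▒▒▒▒▒▒▓▓▓▓▓▓▓████████  
       ░░░░░░░▒▒▒▒▒▒▒▓▓▓▓▓▓▓████████  
       ░░░░░░░▒▒▒▒▒▒▒▓▓▓▓▓▓▓████████  
       ░░░░░░░▒▒▒▒▒▒▒▓▓▓▓▓▓▓████████  
                                      
                                      
                                      
                                      
                                      
                                      
                                      
                                      
                                      
                                      
                                      
                                      
                                      
                                      
                                      
                                      
                                      
                                      


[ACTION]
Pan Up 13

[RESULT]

       ░░░░░░░▒▒▒▒▒▒▒▓▓▓▓▓▓▓████████  
       ░░░░░░░▒▒▒▒▒▒▒▓▓▓▓▓▓▓████████  
       ░░░░░░░▒▒▒▒▒▒▒▓▓▓▓▓▓▓████████  
       ░░░░░░░▒▒▒▒▒▒▒▓▓▓▓▓▓▓████████  
       ░░░░░░░▒▒▒▒▒▒▒▓▓▓▓▓▓▓████████  
       ░░░░░░░▒▒▒▒▒▒▒▓▓▓▓▓▓▓████████  
       ░░░░░░░▒▒▒▒▒▒▒▓▓▓▓▓▓▓████████  
       ░░░░░░░▒▒▒▒▒▒▒▓▓▓▓▓▓▓████████  
       ░░░░░░░▒▒▒▒▒▒▒▓▓▓▓▓▓▓████████  
       ░░░░░░░▒▒▒▒▒▒▒▓▓▓▓▓▓▓████████  
       ░░░░░░░▒▒▒▒▒▒▒▓▓▓▓▓▓▓████████  
       ░░░░░░░▒▒▒▒▒▒▒▓▓▓▓▓▓▓████████  
       ░░░░░░░▒▒▒▒▒▒▒▓▓▓▓▓▓▓████████  
       ░░░░░░░▒▒▒▒▒▒▒▓▓▓▓▓▓▓████████  
       ░░░░░░░▒▒▒▒▒▒▒▓▓▓▓▓▓▓████████  
       ░░░░░░░▒▒▒▒▒▒▒▓▓▓▓▓▓▓████████  
       ░░░░░░░▒▒▒▒▒▒▒▓▓▓▓▓▓▓████████  
       ░░░░░░░▒▒▒▒▒▒▒▓▓▓▓▓▓▓████████  
       ░░░░░░░▒▒▒▒▒▒▒▓▓▓▓▓▓▓████████  
       ░░░░░░░▒▒▒▒▒▒▒▓▓▓▓▓▓▓████████  
       ░░░░░░░▒▒▒▒▒▒▒▓▓▓▓▓▓▓████████  
       ░░░░░░░▒▒▒▒▒▒▒▓▓▓▓▓▓▓████████  
                                      
                                      
                                      
                                      
                                      
                                      
                                      


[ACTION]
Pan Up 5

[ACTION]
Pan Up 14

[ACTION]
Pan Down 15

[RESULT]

       ░░░░░░░▒▒▒▒▒▒▒▓▓▓▓▓▓▓████████  
       ░░░░░░░▒▒▒▒▒▒▒▓▓▓▓▓▓▓████████  
       ░░░░░░░▒▒▒▒▒▒▒▓▓▓▓▓▓▓████████  
       ░░░░░░░▒▒▒▒▒▒▒▓▓▓▓▓▓▓████████  
       ░░░░░░░▒▒▒▒▒▒▒▓▓▓▓▓▓▓████████  
       ░░░░░░░▒▒▒▒▒▒▒▓▓▓▓▓▓▓████████  
       ░░░░░░░▒▒▒▒▒▒▒▓▓▓▓▓▓▓████████  
                                      
                                      
                                      
                                      
                                      
                                      
                                      
                                      
                                      
                                      
                                      
                                      
                                      
                                      
                                      
                                      
                                      
                                      
                                      
                                      
                                      
                                      
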